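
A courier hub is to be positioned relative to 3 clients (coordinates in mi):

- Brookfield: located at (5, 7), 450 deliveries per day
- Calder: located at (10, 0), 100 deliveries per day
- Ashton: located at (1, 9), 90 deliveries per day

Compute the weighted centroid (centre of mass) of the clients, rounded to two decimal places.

The minimiser of Σwᵢ‖p−pᵢ‖² is the weighted centroid p* = (Σwᵢpᵢ)/(Σwᵢ).
Σwᵢ = 640.
Σwᵢxᵢ = 450·5 + 100·10 + 90·1 = 3340.
Σwᵢyᵢ = 450·7 + 100·0 + 90·9 = 3960.
x* = 3340/640 = 5.22, y* = 3960/640 = 6.19.

(5.22, 6.19)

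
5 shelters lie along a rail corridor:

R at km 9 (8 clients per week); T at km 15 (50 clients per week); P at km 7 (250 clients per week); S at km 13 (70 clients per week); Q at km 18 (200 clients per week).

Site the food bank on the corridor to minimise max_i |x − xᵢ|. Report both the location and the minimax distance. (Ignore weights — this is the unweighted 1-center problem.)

The 1-center on a line is the midpoint of the two extreme points: leftmost at 7, rightmost at 18.
Optimal location = (7 + 18)/2 = 12.5; maximum distance = (18 − 7)/2 = 5.5.

location 12.5, max distance 5.5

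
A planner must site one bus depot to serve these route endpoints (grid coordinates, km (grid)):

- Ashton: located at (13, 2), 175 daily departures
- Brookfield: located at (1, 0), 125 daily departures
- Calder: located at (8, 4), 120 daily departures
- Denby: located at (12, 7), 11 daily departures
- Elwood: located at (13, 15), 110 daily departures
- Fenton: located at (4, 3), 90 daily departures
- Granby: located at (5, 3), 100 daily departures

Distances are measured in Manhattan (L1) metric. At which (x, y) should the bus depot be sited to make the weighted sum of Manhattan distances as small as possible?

(8, 3)

Manhattan distance separates: Σwᵢ(|x−xᵢ|+|y−yᵢ|) = Σwᵢ|x−xᵢ| + Σwᵢ|y−yᵢ|, so x and y are optimised independently as 1-D weighted medians.
Total weight W = 731; half = 365.5.
x-coordinate, sorted with cumulative weight:
  x=1 (Brookfield, w=125) cum 125
  x=4 (Fenton, w=90) cum 215
  x=5 (Granby, w=100) cum 315
  x=8 (Calder, w=120) cum 435  ← median
  x=12 (Denby, w=11) cum 446
  x=13 (Ashton, w=175) cum 621
  x=13 (Elwood, w=110) cum 731
⇒ x* = 8
y-coordinate, sorted with cumulative weight:
  y=0 (Brookfield, w=125) cum 125
  y=2 (Ashton, w=175) cum 300
  y=3 (Fenton, w=90) cum 390  ← median
  y=3 (Granby, w=100) cum 490
  y=4 (Calder, w=120) cum 610
  y=7 (Denby, w=11) cum 621
  y=15 (Elwood, w=110) cum 731
⇒ y* = 3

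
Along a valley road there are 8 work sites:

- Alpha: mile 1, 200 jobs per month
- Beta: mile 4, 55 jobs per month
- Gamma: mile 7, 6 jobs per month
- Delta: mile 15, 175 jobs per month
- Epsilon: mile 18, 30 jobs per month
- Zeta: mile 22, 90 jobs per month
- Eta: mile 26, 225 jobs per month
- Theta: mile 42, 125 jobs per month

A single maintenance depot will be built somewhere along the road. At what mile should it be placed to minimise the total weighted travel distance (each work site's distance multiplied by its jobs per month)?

x = 18

For a sum of weighted absolute distances on a line, the optimum is the weighted median (not the mean). Total weight W = 906; half-weight = 453.
Sort by position and accumulate weight:
  mile 1 (Alpha, w=200) → cum 200
  mile 4 (Beta, w=55) → cum 255
  mile 7 (Gamma, w=6) → cum 261
  mile 15 (Delta, w=175) → cum 436
  mile 18 (Epsilon, w=30) → cum 466  ≥ 453 → median here
  mile 22 (Zeta, w=90) → cum 556
  mile 26 (Eta, w=225) → cum 781
  mile 42 (Theta, w=125) → cum 906
Optimal location: mile 18.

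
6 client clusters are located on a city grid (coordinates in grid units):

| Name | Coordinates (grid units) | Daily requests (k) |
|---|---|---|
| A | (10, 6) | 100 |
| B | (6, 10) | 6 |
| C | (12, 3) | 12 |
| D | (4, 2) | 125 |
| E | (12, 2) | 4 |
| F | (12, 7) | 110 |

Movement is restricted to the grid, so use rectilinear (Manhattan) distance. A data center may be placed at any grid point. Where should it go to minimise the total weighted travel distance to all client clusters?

Manhattan distance separates: Σwᵢ(|x−xᵢ|+|y−yᵢ|) = Σwᵢ|x−xᵢ| + Σwᵢ|y−yᵢ|, so x and y are optimised independently as 1-D weighted medians.
Total weight W = 357; half = 178.5.
x-coordinate, sorted with cumulative weight:
  x=4 (D, w=125) cum 125
  x=6 (B, w=6) cum 131
  x=10 (A, w=100) cum 231  ← median
  x=12 (C, w=12) cum 243
  x=12 (E, w=4) cum 247
  x=12 (F, w=110) cum 357
⇒ x* = 10
y-coordinate, sorted with cumulative weight:
  y=2 (D, w=125) cum 125
  y=2 (E, w=4) cum 129
  y=3 (C, w=12) cum 141
  y=6 (A, w=100) cum 241  ← median
  y=7 (F, w=110) cum 351
  y=10 (B, w=6) cum 357
⇒ y* = 6

(10, 6)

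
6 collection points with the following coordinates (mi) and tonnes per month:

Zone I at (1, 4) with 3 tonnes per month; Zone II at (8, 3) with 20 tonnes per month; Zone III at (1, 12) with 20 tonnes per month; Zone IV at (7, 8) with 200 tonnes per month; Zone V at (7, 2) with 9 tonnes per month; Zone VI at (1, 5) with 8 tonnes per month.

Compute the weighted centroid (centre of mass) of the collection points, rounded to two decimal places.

(6.36, 7.58)

The minimiser of Σwᵢ‖p−pᵢ‖² is the weighted centroid p* = (Σwᵢpᵢ)/(Σwᵢ).
Σwᵢ = 260.
Σwᵢxᵢ = 3·1 + 20·8 + 20·1 + 200·7 + 9·7 + 8·1 = 1654.
Σwᵢyᵢ = 3·4 + 20·3 + 20·12 + 200·8 + 9·2 + 8·5 = 1970.
x* = 1654/260 = 6.36, y* = 1970/260 = 7.58.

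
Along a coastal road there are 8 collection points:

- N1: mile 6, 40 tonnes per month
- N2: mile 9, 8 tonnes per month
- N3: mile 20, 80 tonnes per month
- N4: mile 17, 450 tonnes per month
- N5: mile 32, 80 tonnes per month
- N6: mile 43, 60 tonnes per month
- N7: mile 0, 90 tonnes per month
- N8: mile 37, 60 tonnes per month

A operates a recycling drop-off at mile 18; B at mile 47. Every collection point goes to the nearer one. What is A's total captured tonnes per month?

748

The indifferent point is the midpoint (18+47)/2 = 32.5; collection points left of it (closer to A at 18) go to A, those right go to B.
  N7 at 0 (w=90) → A
  N1 at 6 (w=40) → A
  N2 at 9 (w=8) → A
  N4 at 17 (w=450) → A
  N3 at 20 (w=80) → A
  N5 at 32 (w=80) → A
  N8 at 37 (w=60) → B
  N6 at 43 (w=60) → B
A captures 748; B captures 120.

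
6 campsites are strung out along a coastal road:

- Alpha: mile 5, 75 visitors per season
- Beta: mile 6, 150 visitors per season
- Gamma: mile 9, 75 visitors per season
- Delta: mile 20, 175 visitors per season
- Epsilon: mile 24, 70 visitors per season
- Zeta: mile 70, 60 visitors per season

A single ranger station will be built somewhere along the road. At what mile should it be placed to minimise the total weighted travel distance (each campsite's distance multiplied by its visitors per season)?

For a sum of weighted absolute distances on a line, the optimum is the weighted median (not the mean). Total weight W = 605; half-weight = 302.5.
Sort by position and accumulate weight:
  mile 5 (Alpha, w=75) → cum 75
  mile 6 (Beta, w=150) → cum 225
  mile 9 (Gamma, w=75) → cum 300
  mile 20 (Delta, w=175) → cum 475  ≥ 302.5 → median here
  mile 24 (Epsilon, w=70) → cum 545
  mile 70 (Zeta, w=60) → cum 605
Optimal location: mile 20.

x = 20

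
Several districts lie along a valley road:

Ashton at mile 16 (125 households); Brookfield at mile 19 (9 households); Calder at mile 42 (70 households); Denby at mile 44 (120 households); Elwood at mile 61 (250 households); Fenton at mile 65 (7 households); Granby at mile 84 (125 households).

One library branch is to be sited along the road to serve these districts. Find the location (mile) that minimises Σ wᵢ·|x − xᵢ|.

For a sum of weighted absolute distances on a line, the optimum is the weighted median (not the mean). Total weight W = 706; half-weight = 353.
Sort by position and accumulate weight:
  mile 16 (Ashton, w=125) → cum 125
  mile 19 (Brookfield, w=9) → cum 134
  mile 42 (Calder, w=70) → cum 204
  mile 44 (Denby, w=120) → cum 324
  mile 61 (Elwood, w=250) → cum 574  ≥ 353 → median here
  mile 65 (Fenton, w=7) → cum 581
  mile 84 (Granby, w=125) → cum 706
Optimal location: mile 61.

x = 61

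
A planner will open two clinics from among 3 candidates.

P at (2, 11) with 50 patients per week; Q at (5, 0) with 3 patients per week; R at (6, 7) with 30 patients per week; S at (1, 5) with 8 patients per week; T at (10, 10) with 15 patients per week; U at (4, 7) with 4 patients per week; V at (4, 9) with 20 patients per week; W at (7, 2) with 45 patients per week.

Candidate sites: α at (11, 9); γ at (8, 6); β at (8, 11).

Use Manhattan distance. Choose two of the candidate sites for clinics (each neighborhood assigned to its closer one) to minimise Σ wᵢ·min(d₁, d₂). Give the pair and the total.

{γ, β}, total 891

Evaluate every pair (each demand assigned to the nearer of the two):
  {γ, β}: total = 891
  {α, γ}: total = 1146
  {α, β}: total = 1258
Best pair: {γ, β} with total 891.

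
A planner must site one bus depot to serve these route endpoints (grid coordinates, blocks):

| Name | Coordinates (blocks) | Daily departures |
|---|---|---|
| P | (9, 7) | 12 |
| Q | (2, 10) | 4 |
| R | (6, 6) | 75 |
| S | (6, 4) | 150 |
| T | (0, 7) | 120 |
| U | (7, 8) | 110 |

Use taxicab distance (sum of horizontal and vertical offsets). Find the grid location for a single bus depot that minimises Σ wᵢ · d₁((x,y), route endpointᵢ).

(6, 7)

Manhattan distance separates: Σwᵢ(|x−xᵢ|+|y−yᵢ|) = Σwᵢ|x−xᵢ| + Σwᵢ|y−yᵢ|, so x and y are optimised independently as 1-D weighted medians.
Total weight W = 471; half = 235.5.
x-coordinate, sorted with cumulative weight:
  x=0 (T, w=120) cum 120
  x=2 (Q, w=4) cum 124
  x=6 (R, w=75) cum 199
  x=6 (S, w=150) cum 349  ← median
  x=7 (U, w=110) cum 459
  x=9 (P, w=12) cum 471
⇒ x* = 6
y-coordinate, sorted with cumulative weight:
  y=4 (S, w=150) cum 150
  y=6 (R, w=75) cum 225
  y=7 (P, w=12) cum 237  ← median
  y=7 (T, w=120) cum 357
  y=8 (U, w=110) cum 467
  y=10 (Q, w=4) cum 471
⇒ y* = 7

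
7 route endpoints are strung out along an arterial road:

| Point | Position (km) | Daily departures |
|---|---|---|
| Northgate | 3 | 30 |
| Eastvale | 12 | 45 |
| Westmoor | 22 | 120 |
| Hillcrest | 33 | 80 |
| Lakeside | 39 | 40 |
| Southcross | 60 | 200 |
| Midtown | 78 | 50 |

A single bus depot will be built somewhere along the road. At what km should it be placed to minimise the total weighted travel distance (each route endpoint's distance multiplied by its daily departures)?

x = 39

For a sum of weighted absolute distances on a line, the optimum is the weighted median (not the mean). Total weight W = 565; half-weight = 282.5.
Sort by position and accumulate weight:
  km 3 (Northgate, w=30) → cum 30
  km 12 (Eastvale, w=45) → cum 75
  km 22 (Westmoor, w=120) → cum 195
  km 33 (Hillcrest, w=80) → cum 275
  km 39 (Lakeside, w=40) → cum 315  ≥ 282.5 → median here
  km 60 (Southcross, w=200) → cum 515
  km 78 (Midtown, w=50) → cum 565
Optimal location: km 39.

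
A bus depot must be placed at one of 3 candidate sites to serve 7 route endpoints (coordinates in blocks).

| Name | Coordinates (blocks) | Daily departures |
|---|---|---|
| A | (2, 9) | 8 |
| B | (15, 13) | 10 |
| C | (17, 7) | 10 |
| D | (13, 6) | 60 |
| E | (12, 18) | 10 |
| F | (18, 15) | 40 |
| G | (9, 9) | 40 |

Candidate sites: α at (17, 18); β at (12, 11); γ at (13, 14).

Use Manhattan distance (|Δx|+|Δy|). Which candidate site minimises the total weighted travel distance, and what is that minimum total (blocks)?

β, total 1266 blocks

Total weighted distance at each candidate:
  α (17, 18): total = 2222
  β (12, 11): total = 1266
  γ (13, 14): total = 1398
Minimum is at β with total 1266 blocks.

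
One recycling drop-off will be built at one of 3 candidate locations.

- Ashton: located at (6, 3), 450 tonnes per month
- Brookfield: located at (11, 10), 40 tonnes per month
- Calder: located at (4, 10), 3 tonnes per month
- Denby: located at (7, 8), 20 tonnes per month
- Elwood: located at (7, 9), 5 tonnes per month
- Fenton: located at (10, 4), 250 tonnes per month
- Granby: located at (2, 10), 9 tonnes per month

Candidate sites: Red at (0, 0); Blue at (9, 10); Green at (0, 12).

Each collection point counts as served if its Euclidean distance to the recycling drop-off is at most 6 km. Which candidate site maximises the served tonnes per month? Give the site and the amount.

Coverage radius r = 6 km; a point is covered iff (Δx)²+(Δy)² ≤ 6² = 36.
  Red (0, 0): covers {none} → 0
  Blue (9, 10): covers {Brookfield, Calder, Denby, Elwood} → 68
  Green (0, 12): covers {Calder, Granby} → 12
Maximum coverage at Blue: 68 tonnes per month.

Blue, covering 68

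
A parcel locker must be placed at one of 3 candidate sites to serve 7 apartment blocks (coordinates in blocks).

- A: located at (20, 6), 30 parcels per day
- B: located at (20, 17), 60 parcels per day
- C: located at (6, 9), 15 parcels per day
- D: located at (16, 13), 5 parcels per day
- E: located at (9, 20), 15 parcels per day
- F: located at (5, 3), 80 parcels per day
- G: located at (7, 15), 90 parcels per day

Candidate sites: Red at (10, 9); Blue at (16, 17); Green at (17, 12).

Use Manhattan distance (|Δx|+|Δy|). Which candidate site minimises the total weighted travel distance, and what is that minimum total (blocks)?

Red, total 3450 blocks

Total weighted distance at each candidate:
  Red (10, 9): total = 3450
  Blue (16, 17): total = 4120
  Green (17, 12): total = 4060
Minimum is at Red with total 3450 blocks.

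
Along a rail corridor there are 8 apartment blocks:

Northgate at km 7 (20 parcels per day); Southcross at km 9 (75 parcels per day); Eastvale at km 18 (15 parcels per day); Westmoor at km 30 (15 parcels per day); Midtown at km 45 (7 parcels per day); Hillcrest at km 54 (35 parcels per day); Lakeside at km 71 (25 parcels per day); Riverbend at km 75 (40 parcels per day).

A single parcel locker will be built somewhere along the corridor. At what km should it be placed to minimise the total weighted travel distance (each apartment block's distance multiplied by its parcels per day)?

x = 30

For a sum of weighted absolute distances on a line, the optimum is the weighted median (not the mean). Total weight W = 232; half-weight = 116.
Sort by position and accumulate weight:
  km 7 (Northgate, w=20) → cum 20
  km 9 (Southcross, w=75) → cum 95
  km 18 (Eastvale, w=15) → cum 110
  km 30 (Westmoor, w=15) → cum 125  ≥ 116 → median here
  km 45 (Midtown, w=7) → cum 132
  km 54 (Hillcrest, w=35) → cum 167
  km 71 (Lakeside, w=25) → cum 192
  km 75 (Riverbend, w=40) → cum 232
Optimal location: km 30.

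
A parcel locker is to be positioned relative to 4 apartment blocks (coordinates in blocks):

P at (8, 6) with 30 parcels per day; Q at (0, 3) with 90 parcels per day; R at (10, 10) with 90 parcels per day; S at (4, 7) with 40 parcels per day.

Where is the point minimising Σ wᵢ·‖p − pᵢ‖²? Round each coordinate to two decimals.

(5.20, 6.52)

The minimiser of Σwᵢ‖p−pᵢ‖² is the weighted centroid p* = (Σwᵢpᵢ)/(Σwᵢ).
Σwᵢ = 250.
Σwᵢxᵢ = 30·8 + 90·0 + 90·10 + 40·4 = 1300.
Σwᵢyᵢ = 30·6 + 90·3 + 90·10 + 40·7 = 1630.
x* = 1300/250 = 5.20, y* = 1630/250 = 6.52.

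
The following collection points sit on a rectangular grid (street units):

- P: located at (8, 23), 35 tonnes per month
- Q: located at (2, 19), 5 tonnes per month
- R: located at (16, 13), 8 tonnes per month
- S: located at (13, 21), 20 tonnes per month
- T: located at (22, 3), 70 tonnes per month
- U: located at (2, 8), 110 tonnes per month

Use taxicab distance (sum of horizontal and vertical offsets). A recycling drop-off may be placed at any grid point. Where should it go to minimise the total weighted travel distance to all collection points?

Manhattan distance separates: Σwᵢ(|x−xᵢ|+|y−yᵢ|) = Σwᵢ|x−xᵢ| + Σwᵢ|y−yᵢ|, so x and y are optimised independently as 1-D weighted medians.
Total weight W = 248; half = 124.
x-coordinate, sorted with cumulative weight:
  x=2 (Q, w=5) cum 5
  x=2 (U, w=110) cum 115
  x=8 (P, w=35) cum 150  ← median
  x=13 (S, w=20) cum 170
  x=16 (R, w=8) cum 178
  x=22 (T, w=70) cum 248
⇒ x* = 8
y-coordinate, sorted with cumulative weight:
  y=3 (T, w=70) cum 70
  y=8 (U, w=110) cum 180  ← median
  y=13 (R, w=8) cum 188
  y=19 (Q, w=5) cum 193
  y=21 (S, w=20) cum 213
  y=23 (P, w=35) cum 248
⇒ y* = 8

(8, 8)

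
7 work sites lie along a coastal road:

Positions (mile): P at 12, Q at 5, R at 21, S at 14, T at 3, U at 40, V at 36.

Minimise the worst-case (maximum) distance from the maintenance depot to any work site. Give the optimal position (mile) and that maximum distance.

The 1-center on a line is the midpoint of the two extreme points: leftmost at 3, rightmost at 40.
Optimal location = (3 + 40)/2 = 21.5; maximum distance = (40 − 3)/2 = 18.5.

location 21.5, max distance 18.5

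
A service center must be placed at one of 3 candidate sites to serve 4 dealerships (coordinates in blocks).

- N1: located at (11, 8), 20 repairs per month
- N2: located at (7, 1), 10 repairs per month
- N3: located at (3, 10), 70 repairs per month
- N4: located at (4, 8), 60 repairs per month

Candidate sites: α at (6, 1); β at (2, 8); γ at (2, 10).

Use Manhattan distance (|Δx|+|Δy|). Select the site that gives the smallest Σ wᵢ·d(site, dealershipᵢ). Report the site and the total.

β, total 630 blocks

Total weighted distance at each candidate:
  α (6, 1): total = 1630
  β (2, 8): total = 630
  γ (2, 10): total = 670
Minimum is at β with total 630 blocks.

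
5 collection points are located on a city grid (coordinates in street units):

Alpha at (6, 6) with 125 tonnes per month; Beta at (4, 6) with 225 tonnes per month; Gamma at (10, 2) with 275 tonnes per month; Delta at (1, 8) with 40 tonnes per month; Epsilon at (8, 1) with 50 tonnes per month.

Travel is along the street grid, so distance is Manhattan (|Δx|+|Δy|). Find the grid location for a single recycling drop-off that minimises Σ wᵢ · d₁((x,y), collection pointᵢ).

Manhattan distance separates: Σwᵢ(|x−xᵢ|+|y−yᵢ|) = Σwᵢ|x−xᵢ| + Σwᵢ|y−yᵢ|, so x and y are optimised independently as 1-D weighted medians.
Total weight W = 715; half = 357.5.
x-coordinate, sorted with cumulative weight:
  x=1 (Delta, w=40) cum 40
  x=4 (Beta, w=225) cum 265
  x=6 (Alpha, w=125) cum 390  ← median
  x=8 (Epsilon, w=50) cum 440
  x=10 (Gamma, w=275) cum 715
⇒ x* = 6
y-coordinate, sorted with cumulative weight:
  y=1 (Epsilon, w=50) cum 50
  y=2 (Gamma, w=275) cum 325
  y=6 (Alpha, w=125) cum 450  ← median
  y=6 (Beta, w=225) cum 675
  y=8 (Delta, w=40) cum 715
⇒ y* = 6

(6, 6)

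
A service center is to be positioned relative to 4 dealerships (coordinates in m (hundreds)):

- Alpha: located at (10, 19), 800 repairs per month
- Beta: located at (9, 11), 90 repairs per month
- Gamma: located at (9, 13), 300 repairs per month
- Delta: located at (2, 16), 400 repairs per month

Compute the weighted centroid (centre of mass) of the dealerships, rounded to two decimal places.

(7.74, 16.66)

The minimiser of Σwᵢ‖p−pᵢ‖² is the weighted centroid p* = (Σwᵢpᵢ)/(Σwᵢ).
Σwᵢ = 1590.
Σwᵢxᵢ = 800·10 + 90·9 + 300·9 + 400·2 = 12310.
Σwᵢyᵢ = 800·19 + 90·11 + 300·13 + 400·16 = 26490.
x* = 12310/1590 = 7.74, y* = 26490/1590 = 16.66.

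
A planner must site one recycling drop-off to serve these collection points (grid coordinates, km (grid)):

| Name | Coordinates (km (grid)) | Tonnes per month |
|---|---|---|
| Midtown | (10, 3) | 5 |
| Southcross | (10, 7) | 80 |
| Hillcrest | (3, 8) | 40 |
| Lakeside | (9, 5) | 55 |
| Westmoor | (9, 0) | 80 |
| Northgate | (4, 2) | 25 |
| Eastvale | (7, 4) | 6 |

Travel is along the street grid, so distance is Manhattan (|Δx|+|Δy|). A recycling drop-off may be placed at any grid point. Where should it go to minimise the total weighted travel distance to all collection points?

Manhattan distance separates: Σwᵢ(|x−xᵢ|+|y−yᵢ|) = Σwᵢ|x−xᵢ| + Σwᵢ|y−yᵢ|, so x and y are optimised independently as 1-D weighted medians.
Total weight W = 291; half = 145.5.
x-coordinate, sorted with cumulative weight:
  x=3 (Hillcrest, w=40) cum 40
  x=4 (Northgate, w=25) cum 65
  x=7 (Eastvale, w=6) cum 71
  x=9 (Lakeside, w=55) cum 126
  x=9 (Westmoor, w=80) cum 206  ← median
  x=10 (Midtown, w=5) cum 211
  x=10 (Southcross, w=80) cum 291
⇒ x* = 9
y-coordinate, sorted with cumulative weight:
  y=0 (Westmoor, w=80) cum 80
  y=2 (Northgate, w=25) cum 105
  y=3 (Midtown, w=5) cum 110
  y=4 (Eastvale, w=6) cum 116
  y=5 (Lakeside, w=55) cum 171  ← median
  y=7 (Southcross, w=80) cum 251
  y=8 (Hillcrest, w=40) cum 291
⇒ y* = 5

(9, 5)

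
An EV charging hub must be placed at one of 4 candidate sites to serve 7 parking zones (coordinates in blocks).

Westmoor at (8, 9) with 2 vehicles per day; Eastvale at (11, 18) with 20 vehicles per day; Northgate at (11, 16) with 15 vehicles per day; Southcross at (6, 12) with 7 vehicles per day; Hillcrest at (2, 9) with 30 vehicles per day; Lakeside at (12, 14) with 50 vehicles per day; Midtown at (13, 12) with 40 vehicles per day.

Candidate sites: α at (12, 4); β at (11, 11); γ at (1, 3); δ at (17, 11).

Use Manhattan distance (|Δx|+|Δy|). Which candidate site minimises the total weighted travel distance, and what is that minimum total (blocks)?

Total weighted distance at each candidate:
  α (12, 4): total = 1921
  β (11, 11): total = 917
  γ (1, 3): total = 3119
  δ (17, 11): total = 1641
Minimum is at β with total 917 blocks.

β, total 917 blocks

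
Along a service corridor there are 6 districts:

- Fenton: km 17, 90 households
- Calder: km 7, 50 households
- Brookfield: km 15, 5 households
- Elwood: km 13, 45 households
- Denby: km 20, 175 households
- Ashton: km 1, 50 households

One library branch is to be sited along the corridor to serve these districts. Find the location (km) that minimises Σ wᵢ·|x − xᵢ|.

x = 17

For a sum of weighted absolute distances on a line, the optimum is the weighted median (not the mean). Total weight W = 415; half-weight = 207.5.
Sort by position and accumulate weight:
  km 1 (Ashton, w=50) → cum 50
  km 7 (Calder, w=50) → cum 100
  km 13 (Elwood, w=45) → cum 145
  km 15 (Brookfield, w=5) → cum 150
  km 17 (Fenton, w=90) → cum 240  ≥ 207.5 → median here
  km 20 (Denby, w=175) → cum 415
Optimal location: km 17.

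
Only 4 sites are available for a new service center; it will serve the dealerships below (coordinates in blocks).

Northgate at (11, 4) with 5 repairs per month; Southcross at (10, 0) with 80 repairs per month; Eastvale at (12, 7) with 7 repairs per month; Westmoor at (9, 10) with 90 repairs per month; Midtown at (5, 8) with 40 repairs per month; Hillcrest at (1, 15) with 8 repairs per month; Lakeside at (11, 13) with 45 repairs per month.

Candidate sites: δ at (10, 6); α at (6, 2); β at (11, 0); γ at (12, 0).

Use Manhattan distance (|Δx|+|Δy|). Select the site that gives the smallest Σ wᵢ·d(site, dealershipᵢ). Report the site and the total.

δ, total 1750 blocks

Total weighted distance at each candidate:
  δ (10, 6): total = 1750
  α (6, 2): total = 2726
  β (11, 0): total = 2581
  γ (12, 0): total = 2842
Minimum is at δ with total 1750 blocks.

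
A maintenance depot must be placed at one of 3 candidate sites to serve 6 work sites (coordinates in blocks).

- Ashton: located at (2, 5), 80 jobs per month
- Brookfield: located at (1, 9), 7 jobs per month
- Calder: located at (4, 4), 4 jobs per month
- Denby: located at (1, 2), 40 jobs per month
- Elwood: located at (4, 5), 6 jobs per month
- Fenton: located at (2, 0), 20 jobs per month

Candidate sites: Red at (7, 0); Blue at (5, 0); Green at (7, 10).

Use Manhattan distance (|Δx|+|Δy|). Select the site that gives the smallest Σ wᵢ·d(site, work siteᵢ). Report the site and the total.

Blue, total 1087 blocks

Total weighted distance at each candidate:
  Red (7, 0): total = 1401
  Blue (5, 0): total = 1087
  Green (7, 10): total = 1793
Minimum is at Blue with total 1087 blocks.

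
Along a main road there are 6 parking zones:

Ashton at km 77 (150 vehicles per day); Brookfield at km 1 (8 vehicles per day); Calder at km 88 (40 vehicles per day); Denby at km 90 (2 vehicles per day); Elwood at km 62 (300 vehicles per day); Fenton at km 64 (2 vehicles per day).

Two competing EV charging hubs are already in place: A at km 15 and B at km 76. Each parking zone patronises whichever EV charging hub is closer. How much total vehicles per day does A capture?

8

The indifferent point is the midpoint (15+76)/2 = 45.5; parking zones left of it (closer to A at 15) go to A, those right go to B.
  Brookfield at 1 (w=8) → A
  Elwood at 62 (w=300) → B
  Fenton at 64 (w=2) → B
  Ashton at 77 (w=150) → B
  Calder at 88 (w=40) → B
  Denby at 90 (w=2) → B
A captures 8; B captures 494.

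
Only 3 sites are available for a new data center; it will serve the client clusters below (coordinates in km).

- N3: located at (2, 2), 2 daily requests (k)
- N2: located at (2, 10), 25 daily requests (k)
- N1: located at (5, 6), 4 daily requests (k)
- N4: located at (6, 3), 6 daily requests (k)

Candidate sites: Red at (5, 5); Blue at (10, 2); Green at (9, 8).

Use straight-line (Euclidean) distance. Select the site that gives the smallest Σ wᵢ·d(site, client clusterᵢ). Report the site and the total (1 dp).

Total weighted distance at each candidate:
  Red (5, 5): total = 171.7
  Blue (10, 2): total = 349.2
  Green (9, 8): total = 253.3
Minimum is at Red with total 171.7 km.

Red, total 171.7 km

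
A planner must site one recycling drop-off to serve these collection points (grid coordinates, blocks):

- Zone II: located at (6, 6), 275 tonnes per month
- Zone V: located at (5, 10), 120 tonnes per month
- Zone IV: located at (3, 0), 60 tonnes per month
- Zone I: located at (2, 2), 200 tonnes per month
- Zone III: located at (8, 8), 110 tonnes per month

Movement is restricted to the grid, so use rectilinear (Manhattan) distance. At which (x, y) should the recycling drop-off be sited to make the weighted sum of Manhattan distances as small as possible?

Manhattan distance separates: Σwᵢ(|x−xᵢ|+|y−yᵢ|) = Σwᵢ|x−xᵢ| + Σwᵢ|y−yᵢ|, so x and y are optimised independently as 1-D weighted medians.
Total weight W = 765; half = 382.5.
x-coordinate, sorted with cumulative weight:
  x=2 (Zone I, w=200) cum 200
  x=3 (Zone IV, w=60) cum 260
  x=5 (Zone V, w=120) cum 380
  x=6 (Zone II, w=275) cum 655  ← median
  x=8 (Zone III, w=110) cum 765
⇒ x* = 6
y-coordinate, sorted with cumulative weight:
  y=0 (Zone IV, w=60) cum 60
  y=2 (Zone I, w=200) cum 260
  y=6 (Zone II, w=275) cum 535  ← median
  y=8 (Zone III, w=110) cum 645
  y=10 (Zone V, w=120) cum 765
⇒ y* = 6

(6, 6)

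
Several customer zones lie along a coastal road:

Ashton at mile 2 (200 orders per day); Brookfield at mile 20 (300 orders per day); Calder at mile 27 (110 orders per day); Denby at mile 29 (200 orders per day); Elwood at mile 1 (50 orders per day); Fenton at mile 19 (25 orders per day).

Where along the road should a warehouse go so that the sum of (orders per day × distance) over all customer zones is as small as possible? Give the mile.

For a sum of weighted absolute distances on a line, the optimum is the weighted median (not the mean). Total weight W = 885; half-weight = 442.5.
Sort by position and accumulate weight:
  mile 1 (Elwood, w=50) → cum 50
  mile 2 (Ashton, w=200) → cum 250
  mile 19 (Fenton, w=25) → cum 275
  mile 20 (Brookfield, w=300) → cum 575  ≥ 442.5 → median here
  mile 27 (Calder, w=110) → cum 685
  mile 29 (Denby, w=200) → cum 885
Optimal location: mile 20.

x = 20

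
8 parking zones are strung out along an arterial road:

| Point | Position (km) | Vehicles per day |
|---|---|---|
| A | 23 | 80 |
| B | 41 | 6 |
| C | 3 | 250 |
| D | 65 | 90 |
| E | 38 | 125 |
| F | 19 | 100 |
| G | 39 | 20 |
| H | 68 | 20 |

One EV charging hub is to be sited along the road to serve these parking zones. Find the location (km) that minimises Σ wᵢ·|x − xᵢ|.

For a sum of weighted absolute distances on a line, the optimum is the weighted median (not the mean). Total weight W = 691; half-weight = 345.5.
Sort by position and accumulate weight:
  km 3 (C, w=250) → cum 250
  km 19 (F, w=100) → cum 350  ≥ 345.5 → median here
  km 23 (A, w=80) → cum 430
  km 38 (E, w=125) → cum 555
  km 39 (G, w=20) → cum 575
  km 41 (B, w=6) → cum 581
  km 65 (D, w=90) → cum 671
  km 68 (H, w=20) → cum 691
Optimal location: km 19.

x = 19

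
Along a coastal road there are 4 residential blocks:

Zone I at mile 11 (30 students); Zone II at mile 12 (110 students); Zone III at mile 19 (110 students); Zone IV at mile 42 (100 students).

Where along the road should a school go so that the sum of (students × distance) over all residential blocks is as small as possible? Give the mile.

For a sum of weighted absolute distances on a line, the optimum is the weighted median (not the mean). Total weight W = 350; half-weight = 175.
Sort by position and accumulate weight:
  mile 11 (Zone I, w=30) → cum 30
  mile 12 (Zone II, w=110) → cum 140
  mile 19 (Zone III, w=110) → cum 250  ≥ 175 → median here
  mile 42 (Zone IV, w=100) → cum 350
Optimal location: mile 19.

x = 19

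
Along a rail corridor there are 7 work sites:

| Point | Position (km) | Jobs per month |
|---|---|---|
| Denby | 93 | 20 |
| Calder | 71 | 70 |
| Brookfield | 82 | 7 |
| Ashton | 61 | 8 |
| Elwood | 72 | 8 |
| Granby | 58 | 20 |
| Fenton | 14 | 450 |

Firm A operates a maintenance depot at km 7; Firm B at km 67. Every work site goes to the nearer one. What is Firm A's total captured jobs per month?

450

The indifferent point is the midpoint (7+67)/2 = 37; work sites left of it (closer to Firm A at 7) go to Firm A, those right go to Firm B.
  Fenton at 14 (w=450) → Firm A
  Granby at 58 (w=20) → Firm B
  Ashton at 61 (w=8) → Firm B
  Calder at 71 (w=70) → Firm B
  Elwood at 72 (w=8) → Firm B
  Brookfield at 82 (w=7) → Firm B
  Denby at 93 (w=20) → Firm B
Firm A captures 450; Firm B captures 133.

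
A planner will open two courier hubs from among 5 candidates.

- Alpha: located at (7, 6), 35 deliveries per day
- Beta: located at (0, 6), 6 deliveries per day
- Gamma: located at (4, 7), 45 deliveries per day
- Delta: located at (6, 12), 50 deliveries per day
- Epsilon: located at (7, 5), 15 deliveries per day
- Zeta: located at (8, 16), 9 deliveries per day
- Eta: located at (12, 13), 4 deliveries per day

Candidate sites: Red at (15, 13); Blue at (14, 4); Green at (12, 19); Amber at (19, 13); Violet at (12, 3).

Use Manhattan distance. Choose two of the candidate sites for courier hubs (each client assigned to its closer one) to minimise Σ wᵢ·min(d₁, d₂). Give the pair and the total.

Evaluate every pair (each demand assigned to the nearer of the two):
  {Red, Violet}: total = 1617
  {Red, Blue}: total = 1718
  {Green, Violet}: total = 1752
  {Blue, Green}: total = 1853
  {Amber, Violet}: total = 1869
  {Blue, Violet}: total = 1958
  {Blue, Amber}: total = 1970
  {Red, Green}: total = 2237
  {Red, Amber}: total = 2264
  {Green, Amber}: total = 2702
Best pair: {Red, Violet} with total 1617.

{Red, Violet}, total 1617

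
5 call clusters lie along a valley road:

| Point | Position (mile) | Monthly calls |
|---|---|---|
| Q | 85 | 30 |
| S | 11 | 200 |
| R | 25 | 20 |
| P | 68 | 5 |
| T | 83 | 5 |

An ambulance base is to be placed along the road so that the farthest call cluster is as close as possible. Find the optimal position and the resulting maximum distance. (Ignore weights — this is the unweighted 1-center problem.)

The 1-center on a line is the midpoint of the two extreme points: leftmost at 11, rightmost at 85.
Optimal location = (11 + 85)/2 = 48; maximum distance = (85 − 11)/2 = 37.

location 48, max distance 37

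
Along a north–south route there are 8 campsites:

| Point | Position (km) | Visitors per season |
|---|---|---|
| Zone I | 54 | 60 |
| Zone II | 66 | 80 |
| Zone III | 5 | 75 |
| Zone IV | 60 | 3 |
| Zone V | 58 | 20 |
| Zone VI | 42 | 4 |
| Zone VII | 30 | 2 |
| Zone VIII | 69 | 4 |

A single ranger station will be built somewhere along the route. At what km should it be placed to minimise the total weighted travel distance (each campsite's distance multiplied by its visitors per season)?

For a sum of weighted absolute distances on a line, the optimum is the weighted median (not the mean). Total weight W = 248; half-weight = 124.
Sort by position and accumulate weight:
  km 5 (Zone III, w=75) → cum 75
  km 30 (Zone VII, w=2) → cum 77
  km 42 (Zone VI, w=4) → cum 81
  km 54 (Zone I, w=60) → cum 141  ≥ 124 → median here
  km 58 (Zone V, w=20) → cum 161
  km 60 (Zone IV, w=3) → cum 164
  km 66 (Zone II, w=80) → cum 244
  km 69 (Zone VIII, w=4) → cum 248
Optimal location: km 54.

x = 54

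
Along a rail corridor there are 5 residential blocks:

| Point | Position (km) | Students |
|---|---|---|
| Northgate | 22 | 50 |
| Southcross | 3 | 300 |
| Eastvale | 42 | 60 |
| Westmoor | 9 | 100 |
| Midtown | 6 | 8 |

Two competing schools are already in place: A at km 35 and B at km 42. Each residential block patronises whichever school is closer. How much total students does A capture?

The indifferent point is the midpoint (35+42)/2 = 38.5; residential blocks left of it (closer to A at 35) go to A, those right go to B.
  Southcross at 3 (w=300) → A
  Midtown at 6 (w=8) → A
  Westmoor at 9 (w=100) → A
  Northgate at 22 (w=50) → A
  Eastvale at 42 (w=60) → B
A captures 458; B captures 60.

458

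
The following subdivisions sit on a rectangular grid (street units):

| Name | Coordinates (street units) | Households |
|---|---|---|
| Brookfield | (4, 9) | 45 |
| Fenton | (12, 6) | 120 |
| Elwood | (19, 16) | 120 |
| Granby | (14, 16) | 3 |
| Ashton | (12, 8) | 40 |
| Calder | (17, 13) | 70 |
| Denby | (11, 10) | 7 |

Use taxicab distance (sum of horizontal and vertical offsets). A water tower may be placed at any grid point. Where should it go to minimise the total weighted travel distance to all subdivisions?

Manhattan distance separates: Σwᵢ(|x−xᵢ|+|y−yᵢ|) = Σwᵢ|x−xᵢ| + Σwᵢ|y−yᵢ|, so x and y are optimised independently as 1-D weighted medians.
Total weight W = 405; half = 202.5.
x-coordinate, sorted with cumulative weight:
  x=4 (Brookfield, w=45) cum 45
  x=11 (Denby, w=7) cum 52
  x=12 (Fenton, w=120) cum 172
  x=12 (Ashton, w=40) cum 212  ← median
  x=14 (Granby, w=3) cum 215
  x=17 (Calder, w=70) cum 285
  x=19 (Elwood, w=120) cum 405
⇒ x* = 12
y-coordinate, sorted with cumulative weight:
  y=6 (Fenton, w=120) cum 120
  y=8 (Ashton, w=40) cum 160
  y=9 (Brookfield, w=45) cum 205  ← median
  y=10 (Denby, w=7) cum 212
  y=13 (Calder, w=70) cum 282
  y=16 (Elwood, w=120) cum 402
  y=16 (Granby, w=3) cum 405
⇒ y* = 9

(12, 9)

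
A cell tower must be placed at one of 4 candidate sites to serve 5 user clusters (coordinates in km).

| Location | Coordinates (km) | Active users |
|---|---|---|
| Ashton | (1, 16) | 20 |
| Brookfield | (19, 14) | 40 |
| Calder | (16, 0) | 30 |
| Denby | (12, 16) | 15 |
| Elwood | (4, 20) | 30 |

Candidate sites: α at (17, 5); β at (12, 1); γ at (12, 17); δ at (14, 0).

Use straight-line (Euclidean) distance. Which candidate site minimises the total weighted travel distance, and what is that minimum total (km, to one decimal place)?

γ, total 1320.8 km

Total weighted distance at each candidate:
  α (17, 5): total = 1686.8
  β (12, 1): total = 1929.8
  γ (12, 17): total = 1320.8
  δ (14, 0): total = 1979.6
Minimum is at γ with total 1320.8 km.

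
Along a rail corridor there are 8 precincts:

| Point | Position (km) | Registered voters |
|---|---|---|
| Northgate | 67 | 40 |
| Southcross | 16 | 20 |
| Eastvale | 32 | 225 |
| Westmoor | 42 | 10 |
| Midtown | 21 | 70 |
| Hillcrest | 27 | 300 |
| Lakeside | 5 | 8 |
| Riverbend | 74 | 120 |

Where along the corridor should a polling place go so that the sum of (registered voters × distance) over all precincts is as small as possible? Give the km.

x = 27

For a sum of weighted absolute distances on a line, the optimum is the weighted median (not the mean). Total weight W = 793; half-weight = 396.5.
Sort by position and accumulate weight:
  km 5 (Lakeside, w=8) → cum 8
  km 16 (Southcross, w=20) → cum 28
  km 21 (Midtown, w=70) → cum 98
  km 27 (Hillcrest, w=300) → cum 398  ≥ 396.5 → median here
  km 32 (Eastvale, w=225) → cum 623
  km 42 (Westmoor, w=10) → cum 633
  km 67 (Northgate, w=40) → cum 673
  km 74 (Riverbend, w=120) → cum 793
Optimal location: km 27.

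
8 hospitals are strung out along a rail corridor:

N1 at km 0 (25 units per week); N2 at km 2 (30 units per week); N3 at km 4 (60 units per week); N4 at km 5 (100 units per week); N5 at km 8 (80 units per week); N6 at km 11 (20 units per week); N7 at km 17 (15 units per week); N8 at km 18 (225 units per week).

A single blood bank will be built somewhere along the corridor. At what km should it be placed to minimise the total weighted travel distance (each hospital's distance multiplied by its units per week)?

x = 8

For a sum of weighted absolute distances on a line, the optimum is the weighted median (not the mean). Total weight W = 555; half-weight = 277.5.
Sort by position and accumulate weight:
  km 0 (N1, w=25) → cum 25
  km 2 (N2, w=30) → cum 55
  km 4 (N3, w=60) → cum 115
  km 5 (N4, w=100) → cum 215
  km 8 (N5, w=80) → cum 295  ≥ 277.5 → median here
  km 11 (N6, w=20) → cum 315
  km 17 (N7, w=15) → cum 330
  km 18 (N8, w=225) → cum 555
Optimal location: km 8.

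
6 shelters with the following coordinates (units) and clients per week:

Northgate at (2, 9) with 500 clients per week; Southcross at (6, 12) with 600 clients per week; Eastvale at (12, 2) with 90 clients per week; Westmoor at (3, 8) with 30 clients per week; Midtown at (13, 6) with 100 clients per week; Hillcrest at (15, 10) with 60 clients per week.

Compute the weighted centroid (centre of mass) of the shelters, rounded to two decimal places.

The minimiser of Σwᵢ‖p−pᵢ‖² is the weighted centroid p* = (Σwᵢpᵢ)/(Σwᵢ).
Σwᵢ = 1380.
Σwᵢxᵢ = 500·2 + 600·6 + 90·12 + 30·3 + 100·13 + 60·15 = 7970.
Σwᵢyᵢ = 500·9 + 600·12 + 90·2 + 30·8 + 100·6 + 60·10 = 13320.
x* = 7970/1380 = 5.78, y* = 13320/1380 = 9.65.

(5.78, 9.65)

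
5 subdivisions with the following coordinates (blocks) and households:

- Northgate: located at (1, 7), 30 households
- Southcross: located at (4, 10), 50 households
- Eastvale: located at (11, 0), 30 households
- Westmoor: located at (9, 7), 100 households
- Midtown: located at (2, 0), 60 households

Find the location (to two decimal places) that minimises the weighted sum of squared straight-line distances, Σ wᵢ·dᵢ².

The minimiser of Σwᵢ‖p−pᵢ‖² is the weighted centroid p* = (Σwᵢpᵢ)/(Σwᵢ).
Σwᵢ = 270.
Σwᵢxᵢ = 30·1 + 50·4 + 30·11 + 100·9 + 60·2 = 1580.
Σwᵢyᵢ = 30·7 + 50·10 + 30·0 + 100·7 + 60·0 = 1410.
x* = 1580/270 = 5.85, y* = 1410/270 = 5.22.

(5.85, 5.22)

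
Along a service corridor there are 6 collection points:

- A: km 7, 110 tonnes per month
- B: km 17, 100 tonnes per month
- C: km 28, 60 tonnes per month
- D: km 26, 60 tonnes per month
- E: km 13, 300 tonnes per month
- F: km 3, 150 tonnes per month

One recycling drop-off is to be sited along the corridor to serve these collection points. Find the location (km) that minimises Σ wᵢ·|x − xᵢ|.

x = 13

For a sum of weighted absolute distances on a line, the optimum is the weighted median (not the mean). Total weight W = 780; half-weight = 390.
Sort by position and accumulate weight:
  km 3 (F, w=150) → cum 150
  km 7 (A, w=110) → cum 260
  km 13 (E, w=300) → cum 560  ≥ 390 → median here
  km 17 (B, w=100) → cum 660
  km 26 (D, w=60) → cum 720
  km 28 (C, w=60) → cum 780
Optimal location: km 13.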